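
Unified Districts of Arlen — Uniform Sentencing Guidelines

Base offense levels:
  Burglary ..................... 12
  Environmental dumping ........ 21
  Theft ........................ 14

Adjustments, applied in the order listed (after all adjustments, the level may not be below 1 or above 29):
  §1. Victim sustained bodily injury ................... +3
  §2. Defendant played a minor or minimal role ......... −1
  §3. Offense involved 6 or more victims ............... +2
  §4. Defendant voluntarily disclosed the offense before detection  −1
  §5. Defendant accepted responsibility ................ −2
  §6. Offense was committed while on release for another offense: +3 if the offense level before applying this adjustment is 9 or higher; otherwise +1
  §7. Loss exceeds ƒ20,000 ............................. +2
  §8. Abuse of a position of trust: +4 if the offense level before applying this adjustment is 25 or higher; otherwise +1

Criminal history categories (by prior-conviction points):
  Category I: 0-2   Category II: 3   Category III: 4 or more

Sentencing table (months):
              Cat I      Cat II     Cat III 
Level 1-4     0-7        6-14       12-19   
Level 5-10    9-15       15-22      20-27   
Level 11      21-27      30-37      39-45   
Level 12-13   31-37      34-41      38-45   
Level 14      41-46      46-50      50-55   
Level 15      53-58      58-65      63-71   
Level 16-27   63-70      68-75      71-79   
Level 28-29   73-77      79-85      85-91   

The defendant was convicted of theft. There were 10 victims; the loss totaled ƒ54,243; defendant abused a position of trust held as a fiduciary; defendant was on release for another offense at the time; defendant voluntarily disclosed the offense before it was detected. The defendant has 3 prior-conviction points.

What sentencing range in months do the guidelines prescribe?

68-75 months

Base offense level for theft: 14.
§3 applies: 14 + 2 = 16.
§4 applies: 16 − 1 = 15.
§5 does not apply.
§6 applies (level before this adjustment is 15 ≥ 9, so +3): 15 + 3 = 18.
§7 applies: 18 + 2 = 20.
§8 applies (level before this adjustment is 20 < 25, so +1): 20 + 1 = 21.
Final offense level: 21.
Criminal history: 3 prior points → Category II (3).
Level 21 falls in the 16-27 band.
Grid: Level 16-27 × Category II = 68-75 months.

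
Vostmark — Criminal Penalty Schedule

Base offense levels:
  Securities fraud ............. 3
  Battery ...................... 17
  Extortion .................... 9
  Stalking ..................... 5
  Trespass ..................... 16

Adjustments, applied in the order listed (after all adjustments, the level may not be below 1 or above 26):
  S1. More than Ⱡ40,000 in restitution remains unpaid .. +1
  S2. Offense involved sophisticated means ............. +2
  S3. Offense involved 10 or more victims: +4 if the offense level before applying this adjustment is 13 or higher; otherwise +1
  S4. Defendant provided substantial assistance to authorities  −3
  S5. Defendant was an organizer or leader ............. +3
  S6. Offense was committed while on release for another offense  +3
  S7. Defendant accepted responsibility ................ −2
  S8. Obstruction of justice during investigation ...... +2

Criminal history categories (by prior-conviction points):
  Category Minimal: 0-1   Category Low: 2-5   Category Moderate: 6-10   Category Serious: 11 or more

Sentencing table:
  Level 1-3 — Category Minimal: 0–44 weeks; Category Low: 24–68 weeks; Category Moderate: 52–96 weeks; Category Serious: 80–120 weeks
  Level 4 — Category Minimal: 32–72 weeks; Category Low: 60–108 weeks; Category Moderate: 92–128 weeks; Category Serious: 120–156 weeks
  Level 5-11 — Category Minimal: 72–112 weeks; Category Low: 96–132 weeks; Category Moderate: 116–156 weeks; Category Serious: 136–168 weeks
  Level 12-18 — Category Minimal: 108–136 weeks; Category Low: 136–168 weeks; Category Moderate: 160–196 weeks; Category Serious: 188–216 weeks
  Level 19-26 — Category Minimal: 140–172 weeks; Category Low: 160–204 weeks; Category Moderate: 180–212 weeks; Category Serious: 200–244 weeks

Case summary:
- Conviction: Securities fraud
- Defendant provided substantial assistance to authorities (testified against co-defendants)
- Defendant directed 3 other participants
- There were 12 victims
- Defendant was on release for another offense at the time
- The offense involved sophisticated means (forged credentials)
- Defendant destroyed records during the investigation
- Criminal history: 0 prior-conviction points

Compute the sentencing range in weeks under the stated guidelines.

72-112 weeks

Base offense level for securities fraud: 3.
S1 does not apply.
S2 applies: 3 + 2 = 5.
S3 applies (level before this adjustment is 5 < 13, so +1): 5 + 1 = 6.
S4 applies: 6 − 3 = 3.
S5 applies: 3 + 3 = 6.
S6 applies: 6 + 3 = 9.
S8 applies: 9 + 2 = 11.
Final offense level: 11.
Criminal history: 0 prior points → Category Minimal (0-1).
Level 11 falls in the 5-11 band.
Grid: Level 5-11 × Category Minimal = 72-112 weeks.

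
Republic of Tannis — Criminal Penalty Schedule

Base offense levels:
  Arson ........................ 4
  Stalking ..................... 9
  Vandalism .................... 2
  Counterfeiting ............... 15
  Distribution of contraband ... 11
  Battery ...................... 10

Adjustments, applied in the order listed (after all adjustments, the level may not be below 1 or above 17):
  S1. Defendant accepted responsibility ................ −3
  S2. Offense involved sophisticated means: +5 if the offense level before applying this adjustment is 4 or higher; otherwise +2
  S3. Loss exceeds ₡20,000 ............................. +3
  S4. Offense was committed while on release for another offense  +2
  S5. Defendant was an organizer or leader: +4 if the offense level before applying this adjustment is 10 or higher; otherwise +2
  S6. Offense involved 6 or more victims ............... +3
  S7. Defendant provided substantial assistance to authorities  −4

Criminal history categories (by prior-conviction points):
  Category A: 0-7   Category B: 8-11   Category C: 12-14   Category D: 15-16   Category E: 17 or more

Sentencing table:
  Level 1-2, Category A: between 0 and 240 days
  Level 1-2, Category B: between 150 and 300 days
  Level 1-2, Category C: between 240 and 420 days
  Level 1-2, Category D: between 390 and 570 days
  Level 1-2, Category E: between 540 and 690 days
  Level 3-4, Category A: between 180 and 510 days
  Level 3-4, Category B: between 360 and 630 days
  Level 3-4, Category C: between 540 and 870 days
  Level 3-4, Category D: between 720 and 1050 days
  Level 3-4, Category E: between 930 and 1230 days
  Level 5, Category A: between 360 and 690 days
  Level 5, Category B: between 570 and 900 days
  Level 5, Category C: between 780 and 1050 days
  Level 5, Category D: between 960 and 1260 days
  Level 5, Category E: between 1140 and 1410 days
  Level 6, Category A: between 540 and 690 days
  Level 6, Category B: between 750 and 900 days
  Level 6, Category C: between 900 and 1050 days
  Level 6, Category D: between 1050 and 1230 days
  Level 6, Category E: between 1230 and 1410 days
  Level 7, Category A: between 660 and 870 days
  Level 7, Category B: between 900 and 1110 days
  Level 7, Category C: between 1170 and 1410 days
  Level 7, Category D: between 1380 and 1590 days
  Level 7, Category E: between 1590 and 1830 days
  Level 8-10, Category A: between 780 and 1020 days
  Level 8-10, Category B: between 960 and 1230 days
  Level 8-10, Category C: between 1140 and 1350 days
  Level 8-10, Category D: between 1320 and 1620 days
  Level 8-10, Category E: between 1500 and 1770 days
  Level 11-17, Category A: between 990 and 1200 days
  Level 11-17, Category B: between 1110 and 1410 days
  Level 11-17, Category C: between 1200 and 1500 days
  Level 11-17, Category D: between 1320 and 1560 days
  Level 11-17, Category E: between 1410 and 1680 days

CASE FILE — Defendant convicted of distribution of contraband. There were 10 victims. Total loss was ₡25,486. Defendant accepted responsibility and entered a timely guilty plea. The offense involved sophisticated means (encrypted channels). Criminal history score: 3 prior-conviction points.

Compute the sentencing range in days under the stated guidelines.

990-1200 days

Base offense level for distribution of contraband: 11.
S1 applies: 11 − 3 = 8.
S2 applies (level before this adjustment is 8 ≥ 4, so +5): 8 + 5 = 13.
S3 applies: 13 + 3 = 16.
S5 does not apply.
S6 applies: 16 + 3 = 19.
Level 19 exceeds the maximum of 17; capped at 17.
Final offense level: 17.
Criminal history: 3 prior points → Category A (0-7).
Level 17 falls in the 11-17 band.
Grid: Level 11-17 × Category A = 990-1200 days.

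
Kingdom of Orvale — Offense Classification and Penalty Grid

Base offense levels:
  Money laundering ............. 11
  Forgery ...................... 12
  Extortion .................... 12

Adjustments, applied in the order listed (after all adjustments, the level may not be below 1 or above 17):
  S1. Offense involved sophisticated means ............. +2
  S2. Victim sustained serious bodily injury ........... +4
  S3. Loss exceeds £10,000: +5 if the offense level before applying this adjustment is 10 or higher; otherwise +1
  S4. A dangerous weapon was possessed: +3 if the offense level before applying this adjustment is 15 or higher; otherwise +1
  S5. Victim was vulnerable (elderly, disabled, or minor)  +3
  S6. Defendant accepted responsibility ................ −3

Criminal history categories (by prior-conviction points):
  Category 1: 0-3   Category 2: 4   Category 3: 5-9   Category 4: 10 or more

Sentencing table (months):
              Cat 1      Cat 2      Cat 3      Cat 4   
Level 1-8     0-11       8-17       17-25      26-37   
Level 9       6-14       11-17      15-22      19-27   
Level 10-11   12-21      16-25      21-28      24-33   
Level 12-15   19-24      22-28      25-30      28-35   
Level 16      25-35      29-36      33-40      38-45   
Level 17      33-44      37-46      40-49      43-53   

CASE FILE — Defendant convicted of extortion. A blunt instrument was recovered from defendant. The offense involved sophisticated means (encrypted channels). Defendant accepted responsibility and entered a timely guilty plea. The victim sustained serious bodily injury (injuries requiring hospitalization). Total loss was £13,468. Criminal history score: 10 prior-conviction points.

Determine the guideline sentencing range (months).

43-53 months

Base offense level for extortion: 12.
S1 applies: 12 + 2 = 14.
S2 applies: 14 + 4 = 18.
S3 applies (level before this adjustment is 18 ≥ 10, so +5): 18 + 5 = 23.
S4 applies (level before this adjustment is 23 ≥ 15, so +3): 23 + 3 = 26.
S6 applies: 26 − 3 = 23.
Level 23 exceeds the maximum of 17; capped at 17.
Final offense level: 17.
Criminal history: 10 prior points → Category 4 (10+).
Level 17 falls in the 17 band.
Grid: Level 17 × Category 4 = 43-53 months.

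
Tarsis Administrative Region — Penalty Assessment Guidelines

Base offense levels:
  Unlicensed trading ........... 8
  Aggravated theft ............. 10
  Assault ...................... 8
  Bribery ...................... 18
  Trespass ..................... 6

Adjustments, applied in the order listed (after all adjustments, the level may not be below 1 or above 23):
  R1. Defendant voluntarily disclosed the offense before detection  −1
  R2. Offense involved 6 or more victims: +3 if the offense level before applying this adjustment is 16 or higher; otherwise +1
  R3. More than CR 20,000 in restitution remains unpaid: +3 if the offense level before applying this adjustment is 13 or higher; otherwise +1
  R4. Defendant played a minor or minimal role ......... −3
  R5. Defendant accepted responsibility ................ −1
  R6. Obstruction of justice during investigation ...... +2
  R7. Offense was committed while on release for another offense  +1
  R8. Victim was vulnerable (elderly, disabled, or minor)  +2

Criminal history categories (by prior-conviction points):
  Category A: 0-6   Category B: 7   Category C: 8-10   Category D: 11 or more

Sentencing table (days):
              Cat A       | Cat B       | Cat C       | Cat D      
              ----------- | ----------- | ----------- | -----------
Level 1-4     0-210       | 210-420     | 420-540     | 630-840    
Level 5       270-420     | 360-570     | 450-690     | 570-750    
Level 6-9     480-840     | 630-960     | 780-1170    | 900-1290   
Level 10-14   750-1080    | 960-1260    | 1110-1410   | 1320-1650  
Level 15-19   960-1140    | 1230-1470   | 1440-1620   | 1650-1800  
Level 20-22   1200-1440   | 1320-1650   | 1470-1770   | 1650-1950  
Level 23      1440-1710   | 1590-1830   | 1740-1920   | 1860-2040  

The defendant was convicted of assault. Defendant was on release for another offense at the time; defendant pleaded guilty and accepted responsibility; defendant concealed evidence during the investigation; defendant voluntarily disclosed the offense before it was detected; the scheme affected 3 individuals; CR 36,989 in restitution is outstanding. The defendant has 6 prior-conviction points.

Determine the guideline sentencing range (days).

Base offense level for assault: 8.
R1 applies: 8 − 1 = 7.
R2 does not apply.
R3 applies (level before this adjustment is 7 < 13, so +1): 7 + 1 = 8.
R4 does not apply.
R5 applies: 8 − 1 = 7.
R6 applies: 7 + 2 = 9.
R7 applies: 9 + 1 = 10.
Final offense level: 10.
Criminal history: 6 prior points → Category A (0-6).
Level 10 falls in the 10-14 band.
Grid: Level 10-14 × Category A = 750-1080 days.

750-1080 days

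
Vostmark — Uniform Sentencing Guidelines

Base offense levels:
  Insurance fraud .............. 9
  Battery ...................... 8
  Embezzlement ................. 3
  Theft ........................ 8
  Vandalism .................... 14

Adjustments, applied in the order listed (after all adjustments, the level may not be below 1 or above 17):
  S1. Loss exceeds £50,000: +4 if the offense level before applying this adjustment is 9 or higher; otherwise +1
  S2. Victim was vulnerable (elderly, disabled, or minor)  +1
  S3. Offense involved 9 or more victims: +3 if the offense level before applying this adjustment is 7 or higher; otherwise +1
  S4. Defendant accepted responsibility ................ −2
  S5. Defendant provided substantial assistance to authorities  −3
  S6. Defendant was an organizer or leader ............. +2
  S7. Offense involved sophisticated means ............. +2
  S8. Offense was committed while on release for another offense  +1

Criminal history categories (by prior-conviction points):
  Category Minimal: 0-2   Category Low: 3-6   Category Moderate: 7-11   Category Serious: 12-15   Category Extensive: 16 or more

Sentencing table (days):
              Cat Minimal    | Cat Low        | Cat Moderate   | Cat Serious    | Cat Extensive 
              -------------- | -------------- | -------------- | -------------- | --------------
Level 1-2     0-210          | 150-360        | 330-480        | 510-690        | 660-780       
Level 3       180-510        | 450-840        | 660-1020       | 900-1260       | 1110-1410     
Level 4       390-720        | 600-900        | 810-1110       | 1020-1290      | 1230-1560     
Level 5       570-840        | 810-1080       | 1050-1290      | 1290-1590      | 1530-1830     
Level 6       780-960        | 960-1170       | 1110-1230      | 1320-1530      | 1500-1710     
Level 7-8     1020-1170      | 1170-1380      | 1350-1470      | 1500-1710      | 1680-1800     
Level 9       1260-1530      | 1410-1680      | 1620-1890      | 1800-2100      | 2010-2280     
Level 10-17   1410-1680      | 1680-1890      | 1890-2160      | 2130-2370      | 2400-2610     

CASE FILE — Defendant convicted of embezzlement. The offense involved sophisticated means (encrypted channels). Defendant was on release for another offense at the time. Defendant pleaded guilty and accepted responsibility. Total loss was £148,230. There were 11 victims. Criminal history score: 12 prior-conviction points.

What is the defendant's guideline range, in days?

Base offense level for embezzlement: 3.
S1 applies (level before this adjustment is 3 < 9, so +1): 3 + 1 = 4.
S3 applies (level before this adjustment is 4 < 7, so +1): 4 + 1 = 5.
S4 applies: 5 − 2 = 3.
S5 does not apply.
S7 applies: 3 + 2 = 5.
S8 applies: 5 + 1 = 6.
Final offense level: 6.
Criminal history: 12 prior points → Category Serious (12-15).
Level 6 falls in the 6 band.
Grid: Level 6 × Category Serious = 1320-1530 days.

1320-1530 days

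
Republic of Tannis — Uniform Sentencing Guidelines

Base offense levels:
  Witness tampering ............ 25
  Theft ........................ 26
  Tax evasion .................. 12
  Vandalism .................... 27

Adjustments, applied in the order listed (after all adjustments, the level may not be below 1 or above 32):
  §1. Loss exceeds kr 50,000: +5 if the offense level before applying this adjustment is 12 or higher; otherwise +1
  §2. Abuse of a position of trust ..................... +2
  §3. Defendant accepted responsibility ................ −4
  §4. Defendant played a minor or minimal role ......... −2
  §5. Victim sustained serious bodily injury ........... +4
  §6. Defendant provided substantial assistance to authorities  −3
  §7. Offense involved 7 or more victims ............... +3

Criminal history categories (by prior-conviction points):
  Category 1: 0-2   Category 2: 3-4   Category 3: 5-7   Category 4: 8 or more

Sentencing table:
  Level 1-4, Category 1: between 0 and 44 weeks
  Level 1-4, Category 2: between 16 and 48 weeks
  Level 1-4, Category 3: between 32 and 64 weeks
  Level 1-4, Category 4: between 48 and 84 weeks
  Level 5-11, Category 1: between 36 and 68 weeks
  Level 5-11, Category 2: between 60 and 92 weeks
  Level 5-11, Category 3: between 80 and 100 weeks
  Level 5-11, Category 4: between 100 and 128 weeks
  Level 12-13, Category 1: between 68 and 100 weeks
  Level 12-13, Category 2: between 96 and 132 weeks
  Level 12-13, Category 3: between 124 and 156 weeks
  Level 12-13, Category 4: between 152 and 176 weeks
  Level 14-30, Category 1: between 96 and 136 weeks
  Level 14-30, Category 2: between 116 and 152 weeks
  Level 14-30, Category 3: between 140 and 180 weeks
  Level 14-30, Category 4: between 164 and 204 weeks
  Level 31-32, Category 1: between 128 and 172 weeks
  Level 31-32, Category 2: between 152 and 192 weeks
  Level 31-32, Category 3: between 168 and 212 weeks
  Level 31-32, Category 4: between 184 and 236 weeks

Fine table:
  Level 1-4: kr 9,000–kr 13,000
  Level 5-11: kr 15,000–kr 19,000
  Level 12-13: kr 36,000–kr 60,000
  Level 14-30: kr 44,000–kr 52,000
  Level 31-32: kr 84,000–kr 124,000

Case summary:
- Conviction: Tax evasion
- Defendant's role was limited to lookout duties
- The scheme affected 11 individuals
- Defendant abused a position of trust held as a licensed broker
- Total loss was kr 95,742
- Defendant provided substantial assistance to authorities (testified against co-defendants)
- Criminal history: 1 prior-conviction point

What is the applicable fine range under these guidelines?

Base offense level for tax evasion: 12.
§1 applies (level before this adjustment is 12 ≥ 12, so +5): 12 + 5 = 17.
§2 applies: 17 + 2 = 19.
§4 applies: 19 − 2 = 17.
§5 does not apply.
§6 applies: 17 − 3 = 14.
§7 applies: 14 + 3 = 17.
Final offense level: 17.
Level 17 falls in the 14-30 band.
Fine table: Level 14-30 → kr 44,000–kr 52,000.

kr 44,000–kr 52,000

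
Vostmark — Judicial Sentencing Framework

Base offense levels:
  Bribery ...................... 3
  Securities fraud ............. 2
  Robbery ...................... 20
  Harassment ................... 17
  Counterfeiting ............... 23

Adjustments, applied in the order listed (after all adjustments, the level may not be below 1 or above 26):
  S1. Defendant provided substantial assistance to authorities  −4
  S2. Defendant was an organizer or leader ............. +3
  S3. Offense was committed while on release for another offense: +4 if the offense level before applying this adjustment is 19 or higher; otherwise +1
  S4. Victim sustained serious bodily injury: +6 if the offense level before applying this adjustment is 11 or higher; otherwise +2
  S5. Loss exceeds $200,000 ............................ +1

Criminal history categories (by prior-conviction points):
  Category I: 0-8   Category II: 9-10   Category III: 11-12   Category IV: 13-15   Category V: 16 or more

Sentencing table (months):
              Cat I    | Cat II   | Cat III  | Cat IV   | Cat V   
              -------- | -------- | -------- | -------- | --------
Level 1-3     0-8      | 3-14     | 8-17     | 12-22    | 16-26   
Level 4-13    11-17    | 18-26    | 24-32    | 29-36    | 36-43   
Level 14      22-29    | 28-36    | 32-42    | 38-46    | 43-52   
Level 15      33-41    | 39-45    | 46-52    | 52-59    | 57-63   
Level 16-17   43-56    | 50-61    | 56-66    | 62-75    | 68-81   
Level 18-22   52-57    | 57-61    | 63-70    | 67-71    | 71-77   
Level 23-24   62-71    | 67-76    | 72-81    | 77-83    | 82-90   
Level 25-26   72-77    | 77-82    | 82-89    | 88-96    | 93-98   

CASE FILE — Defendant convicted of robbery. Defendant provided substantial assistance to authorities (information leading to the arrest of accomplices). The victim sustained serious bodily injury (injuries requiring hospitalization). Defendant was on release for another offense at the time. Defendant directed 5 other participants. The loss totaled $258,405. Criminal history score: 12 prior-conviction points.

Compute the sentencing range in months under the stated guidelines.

82-89 months

Base offense level for robbery: 20.
S1 applies: 20 − 4 = 16.
S2 applies: 16 + 3 = 19.
S3 applies (level before this adjustment is 19 ≥ 19, so +4): 19 + 4 = 23.
S4 applies (level before this adjustment is 23 ≥ 11, so +6): 23 + 6 = 29.
S5 applies: 29 + 1 = 30.
Level 30 exceeds the maximum of 26; capped at 26.
Final offense level: 26.
Criminal history: 12 prior points → Category III (11-12).
Level 26 falls in the 25-26 band.
Grid: Level 25-26 × Category III = 82-89 months.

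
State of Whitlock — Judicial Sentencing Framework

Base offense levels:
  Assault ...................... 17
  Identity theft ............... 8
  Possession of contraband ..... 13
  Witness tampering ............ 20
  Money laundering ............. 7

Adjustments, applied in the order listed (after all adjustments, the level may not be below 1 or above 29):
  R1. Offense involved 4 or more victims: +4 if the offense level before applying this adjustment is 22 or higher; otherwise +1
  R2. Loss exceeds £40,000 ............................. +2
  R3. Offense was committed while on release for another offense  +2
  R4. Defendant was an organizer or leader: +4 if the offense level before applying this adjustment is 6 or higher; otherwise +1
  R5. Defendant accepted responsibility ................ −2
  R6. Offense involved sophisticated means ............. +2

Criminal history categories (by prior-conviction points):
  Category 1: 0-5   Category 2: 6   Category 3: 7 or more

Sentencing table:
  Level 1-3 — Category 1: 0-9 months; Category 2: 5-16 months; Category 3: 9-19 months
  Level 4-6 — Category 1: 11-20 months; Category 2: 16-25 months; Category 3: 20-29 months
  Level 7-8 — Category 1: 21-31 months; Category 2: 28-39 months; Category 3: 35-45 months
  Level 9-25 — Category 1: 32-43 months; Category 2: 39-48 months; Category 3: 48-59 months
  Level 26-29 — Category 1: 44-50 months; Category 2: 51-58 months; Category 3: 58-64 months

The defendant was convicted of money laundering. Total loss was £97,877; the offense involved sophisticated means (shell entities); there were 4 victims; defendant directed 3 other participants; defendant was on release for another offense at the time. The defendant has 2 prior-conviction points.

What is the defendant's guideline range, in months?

32-43 months

Base offense level for money laundering: 7.
R1 applies (level before this adjustment is 7 < 22, so +1): 7 + 1 = 8.
R2 applies: 8 + 2 = 10.
R3 applies: 10 + 2 = 12.
R4 applies (level before this adjustment is 12 ≥ 6, so +4): 12 + 4 = 16.
R5 does not apply.
R6 applies: 16 + 2 = 18.
Final offense level: 18.
Criminal history: 2 prior points → Category 1 (0-5).
Level 18 falls in the 9-25 band.
Grid: Level 9-25 × Category 1 = 32-43 months.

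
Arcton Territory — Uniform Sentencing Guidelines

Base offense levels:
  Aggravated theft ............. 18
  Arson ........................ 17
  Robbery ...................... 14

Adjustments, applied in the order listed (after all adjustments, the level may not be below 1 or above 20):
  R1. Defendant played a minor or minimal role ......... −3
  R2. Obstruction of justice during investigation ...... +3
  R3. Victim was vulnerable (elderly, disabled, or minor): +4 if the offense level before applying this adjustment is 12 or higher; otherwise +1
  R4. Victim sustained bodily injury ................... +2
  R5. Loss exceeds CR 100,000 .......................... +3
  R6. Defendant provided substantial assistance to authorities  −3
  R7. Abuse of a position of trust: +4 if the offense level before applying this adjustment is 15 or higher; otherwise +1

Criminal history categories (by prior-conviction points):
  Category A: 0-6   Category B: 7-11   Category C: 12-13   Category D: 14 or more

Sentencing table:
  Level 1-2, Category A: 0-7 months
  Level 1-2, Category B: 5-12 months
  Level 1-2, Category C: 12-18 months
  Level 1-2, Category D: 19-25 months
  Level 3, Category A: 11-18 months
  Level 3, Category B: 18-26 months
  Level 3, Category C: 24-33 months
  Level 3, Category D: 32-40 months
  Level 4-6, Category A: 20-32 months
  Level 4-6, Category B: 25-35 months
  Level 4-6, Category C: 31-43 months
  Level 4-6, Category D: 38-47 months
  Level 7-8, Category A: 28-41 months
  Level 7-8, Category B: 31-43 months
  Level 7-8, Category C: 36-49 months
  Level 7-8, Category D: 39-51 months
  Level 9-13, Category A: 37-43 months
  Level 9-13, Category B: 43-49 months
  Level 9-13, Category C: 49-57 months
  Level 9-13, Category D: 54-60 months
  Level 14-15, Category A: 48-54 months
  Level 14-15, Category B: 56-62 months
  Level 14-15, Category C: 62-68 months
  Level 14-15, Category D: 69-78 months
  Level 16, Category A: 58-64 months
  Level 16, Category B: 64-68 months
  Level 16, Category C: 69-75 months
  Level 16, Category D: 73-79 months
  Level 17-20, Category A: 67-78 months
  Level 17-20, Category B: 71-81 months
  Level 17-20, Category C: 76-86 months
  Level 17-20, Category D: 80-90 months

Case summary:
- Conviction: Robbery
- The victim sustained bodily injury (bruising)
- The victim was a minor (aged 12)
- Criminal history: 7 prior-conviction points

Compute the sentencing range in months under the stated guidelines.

71-81 months

Base offense level for robbery: 14.
R1 does not apply.
R3 applies (level before this adjustment is 14 ≥ 12, so +4): 14 + 4 = 18.
R4 applies: 18 + 2 = 20.
R5 does not apply.
R6 does not apply.
R7 does not apply.
Final offense level: 20.
Criminal history: 7 prior points → Category B (7-11).
Level 20 falls in the 17-20 band.
Grid: Level 17-20 × Category B = 71-81 months.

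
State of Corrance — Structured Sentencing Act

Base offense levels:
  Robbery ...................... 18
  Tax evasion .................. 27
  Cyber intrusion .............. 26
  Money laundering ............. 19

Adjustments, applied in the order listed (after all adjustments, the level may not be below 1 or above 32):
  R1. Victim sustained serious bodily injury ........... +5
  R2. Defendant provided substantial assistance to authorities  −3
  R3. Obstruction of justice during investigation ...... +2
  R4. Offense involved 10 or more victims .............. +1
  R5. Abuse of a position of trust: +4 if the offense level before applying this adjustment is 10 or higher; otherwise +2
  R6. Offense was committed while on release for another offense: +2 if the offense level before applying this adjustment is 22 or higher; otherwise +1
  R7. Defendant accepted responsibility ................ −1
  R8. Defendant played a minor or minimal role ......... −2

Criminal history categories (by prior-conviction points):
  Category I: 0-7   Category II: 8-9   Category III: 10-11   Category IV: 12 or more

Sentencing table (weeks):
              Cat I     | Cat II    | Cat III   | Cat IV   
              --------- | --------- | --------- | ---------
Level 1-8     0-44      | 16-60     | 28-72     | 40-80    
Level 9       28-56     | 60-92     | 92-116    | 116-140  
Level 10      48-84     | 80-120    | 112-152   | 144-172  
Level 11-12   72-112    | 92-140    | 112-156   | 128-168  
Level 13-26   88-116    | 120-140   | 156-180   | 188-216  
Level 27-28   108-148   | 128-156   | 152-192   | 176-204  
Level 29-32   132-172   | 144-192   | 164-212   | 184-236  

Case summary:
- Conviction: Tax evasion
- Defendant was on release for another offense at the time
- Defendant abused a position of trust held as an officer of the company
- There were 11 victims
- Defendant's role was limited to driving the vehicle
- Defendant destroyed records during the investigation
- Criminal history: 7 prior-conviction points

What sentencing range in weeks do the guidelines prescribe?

132-172 weeks

Base offense level for tax evasion: 27.
R2 does not apply.
R3 applies: 27 + 2 = 29.
R4 applies: 29 + 1 = 30.
R5 applies (level before this adjustment is 30 ≥ 10, so +4): 30 + 4 = 34.
R6 applies (level before this adjustment is 34 ≥ 22, so +2): 34 + 2 = 36.
R7 does not apply.
R8 applies: 36 − 2 = 34.
Level 34 exceeds the maximum of 32; capped at 32.
Final offense level: 32.
Criminal history: 7 prior points → Category I (0-7).
Level 32 falls in the 29-32 band.
Grid: Level 29-32 × Category I = 132-172 weeks.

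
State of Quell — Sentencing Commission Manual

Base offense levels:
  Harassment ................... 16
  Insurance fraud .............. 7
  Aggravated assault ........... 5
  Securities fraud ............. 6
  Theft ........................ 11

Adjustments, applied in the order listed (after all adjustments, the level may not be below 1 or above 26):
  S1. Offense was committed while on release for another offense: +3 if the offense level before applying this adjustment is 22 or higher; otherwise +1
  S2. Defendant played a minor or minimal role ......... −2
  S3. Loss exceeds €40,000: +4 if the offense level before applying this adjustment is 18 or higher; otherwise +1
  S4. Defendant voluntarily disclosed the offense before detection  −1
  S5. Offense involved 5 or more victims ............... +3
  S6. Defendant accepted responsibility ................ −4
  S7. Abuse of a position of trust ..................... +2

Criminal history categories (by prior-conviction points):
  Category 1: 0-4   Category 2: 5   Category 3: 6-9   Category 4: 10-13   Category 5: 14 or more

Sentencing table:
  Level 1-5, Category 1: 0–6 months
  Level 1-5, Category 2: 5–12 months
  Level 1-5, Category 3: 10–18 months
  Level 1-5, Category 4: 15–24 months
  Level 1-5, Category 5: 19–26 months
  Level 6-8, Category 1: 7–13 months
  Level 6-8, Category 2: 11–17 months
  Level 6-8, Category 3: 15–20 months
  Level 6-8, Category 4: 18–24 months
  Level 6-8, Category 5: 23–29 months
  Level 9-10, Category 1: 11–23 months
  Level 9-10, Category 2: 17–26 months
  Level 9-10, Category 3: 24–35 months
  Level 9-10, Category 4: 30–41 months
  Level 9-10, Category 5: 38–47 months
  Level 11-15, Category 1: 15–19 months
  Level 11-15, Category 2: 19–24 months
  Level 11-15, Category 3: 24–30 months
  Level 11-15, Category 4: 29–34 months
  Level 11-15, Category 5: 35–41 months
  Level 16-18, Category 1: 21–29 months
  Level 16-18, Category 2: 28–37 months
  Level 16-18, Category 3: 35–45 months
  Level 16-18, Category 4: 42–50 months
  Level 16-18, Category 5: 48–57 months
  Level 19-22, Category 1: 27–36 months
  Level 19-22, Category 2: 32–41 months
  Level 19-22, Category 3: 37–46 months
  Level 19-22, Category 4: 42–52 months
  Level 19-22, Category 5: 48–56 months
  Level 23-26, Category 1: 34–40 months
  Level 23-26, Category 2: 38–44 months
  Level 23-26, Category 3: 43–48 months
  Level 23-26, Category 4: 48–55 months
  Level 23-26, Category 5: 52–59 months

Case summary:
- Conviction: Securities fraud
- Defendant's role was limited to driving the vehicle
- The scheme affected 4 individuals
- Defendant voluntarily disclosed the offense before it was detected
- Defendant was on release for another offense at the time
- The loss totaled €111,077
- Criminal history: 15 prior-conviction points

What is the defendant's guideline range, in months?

Base offense level for securities fraud: 6.
S1 applies (level before this adjustment is 6 < 22, so +1): 6 + 1 = 7.
S2 applies: 7 − 2 = 5.
S3 applies (level before this adjustment is 5 < 18, so +1): 5 + 1 = 6.
S4 applies: 6 − 1 = 5.
S5 does not apply.
S6 does not apply.
S7 does not apply.
Final offense level: 5.
Criminal history: 15 prior points → Category 5 (14+).
Level 5 falls in the 1-5 band.
Grid: Level 1-5 × Category 5 = 19-26 months.

19-26 months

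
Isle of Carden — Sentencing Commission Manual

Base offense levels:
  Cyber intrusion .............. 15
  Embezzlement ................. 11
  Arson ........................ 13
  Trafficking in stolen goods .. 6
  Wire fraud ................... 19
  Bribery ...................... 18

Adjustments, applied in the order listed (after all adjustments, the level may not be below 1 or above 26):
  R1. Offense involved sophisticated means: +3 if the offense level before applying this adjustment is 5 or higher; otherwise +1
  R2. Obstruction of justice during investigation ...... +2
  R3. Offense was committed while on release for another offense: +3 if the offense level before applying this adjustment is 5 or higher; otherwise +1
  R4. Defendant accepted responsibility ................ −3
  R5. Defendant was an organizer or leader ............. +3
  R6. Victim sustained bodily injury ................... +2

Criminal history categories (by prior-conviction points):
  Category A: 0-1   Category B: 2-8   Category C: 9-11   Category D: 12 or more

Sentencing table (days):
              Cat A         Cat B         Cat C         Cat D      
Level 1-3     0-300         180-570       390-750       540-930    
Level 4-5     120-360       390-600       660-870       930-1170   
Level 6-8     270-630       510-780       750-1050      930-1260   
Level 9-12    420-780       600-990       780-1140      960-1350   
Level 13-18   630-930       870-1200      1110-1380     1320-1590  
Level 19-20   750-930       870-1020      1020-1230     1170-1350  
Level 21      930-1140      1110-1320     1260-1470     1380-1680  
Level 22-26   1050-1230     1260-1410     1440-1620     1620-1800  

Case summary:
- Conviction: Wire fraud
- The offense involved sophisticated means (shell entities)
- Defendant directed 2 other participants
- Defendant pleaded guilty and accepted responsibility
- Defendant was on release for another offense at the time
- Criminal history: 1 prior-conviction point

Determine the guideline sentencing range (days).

Base offense level for wire fraud: 19.
R1 applies (level before this adjustment is 19 ≥ 5, so +3): 19 + 3 = 22.
R3 applies (level before this adjustment is 22 ≥ 5, so +3): 22 + 3 = 25.
R4 applies: 25 − 3 = 22.
R5 applies: 22 + 3 = 25.
R6 does not apply.
Final offense level: 25.
Criminal history: 1 prior point → Category A (0-1).
Level 25 falls in the 22-26 band.
Grid: Level 22-26 × Category A = 1050-1230 days.

1050-1230 days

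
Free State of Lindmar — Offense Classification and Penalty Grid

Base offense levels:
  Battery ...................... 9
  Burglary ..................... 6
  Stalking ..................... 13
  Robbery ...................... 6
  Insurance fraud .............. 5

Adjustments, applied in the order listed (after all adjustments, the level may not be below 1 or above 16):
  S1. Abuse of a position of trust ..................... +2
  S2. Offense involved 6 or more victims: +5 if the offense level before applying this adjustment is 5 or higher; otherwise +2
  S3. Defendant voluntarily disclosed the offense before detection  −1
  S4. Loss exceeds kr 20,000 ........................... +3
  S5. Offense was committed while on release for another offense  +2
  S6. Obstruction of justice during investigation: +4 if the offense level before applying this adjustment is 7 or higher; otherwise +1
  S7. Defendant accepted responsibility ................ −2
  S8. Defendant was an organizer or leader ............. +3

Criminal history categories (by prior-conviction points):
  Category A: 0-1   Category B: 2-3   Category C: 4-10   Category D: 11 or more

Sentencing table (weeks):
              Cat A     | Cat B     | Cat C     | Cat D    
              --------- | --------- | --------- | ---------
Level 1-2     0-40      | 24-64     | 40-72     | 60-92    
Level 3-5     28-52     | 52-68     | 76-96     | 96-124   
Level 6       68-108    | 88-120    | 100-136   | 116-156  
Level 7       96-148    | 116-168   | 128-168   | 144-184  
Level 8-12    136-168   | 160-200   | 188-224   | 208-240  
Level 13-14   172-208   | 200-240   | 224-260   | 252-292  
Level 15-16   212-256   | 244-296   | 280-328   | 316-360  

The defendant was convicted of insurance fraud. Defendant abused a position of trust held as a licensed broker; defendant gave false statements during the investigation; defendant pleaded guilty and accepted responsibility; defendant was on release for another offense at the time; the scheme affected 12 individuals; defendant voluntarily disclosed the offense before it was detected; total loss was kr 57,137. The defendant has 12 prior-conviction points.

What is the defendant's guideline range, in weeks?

316-360 weeks

Base offense level for insurance fraud: 5.
S1 applies: 5 + 2 = 7.
S2 applies (level before this adjustment is 7 ≥ 5, so +5): 7 + 5 = 12.
S3 applies: 12 − 1 = 11.
S4 applies: 11 + 3 = 14.
S5 applies: 14 + 2 = 16.
S6 applies (level before this adjustment is 16 ≥ 7, so +4): 16 + 4 = 20.
S7 applies: 20 − 2 = 18.
Level 18 exceeds the maximum of 16; capped at 16.
Final offense level: 16.
Criminal history: 12 prior points → Category D (11+).
Level 16 falls in the 15-16 band.
Grid: Level 15-16 × Category D = 316-360 weeks.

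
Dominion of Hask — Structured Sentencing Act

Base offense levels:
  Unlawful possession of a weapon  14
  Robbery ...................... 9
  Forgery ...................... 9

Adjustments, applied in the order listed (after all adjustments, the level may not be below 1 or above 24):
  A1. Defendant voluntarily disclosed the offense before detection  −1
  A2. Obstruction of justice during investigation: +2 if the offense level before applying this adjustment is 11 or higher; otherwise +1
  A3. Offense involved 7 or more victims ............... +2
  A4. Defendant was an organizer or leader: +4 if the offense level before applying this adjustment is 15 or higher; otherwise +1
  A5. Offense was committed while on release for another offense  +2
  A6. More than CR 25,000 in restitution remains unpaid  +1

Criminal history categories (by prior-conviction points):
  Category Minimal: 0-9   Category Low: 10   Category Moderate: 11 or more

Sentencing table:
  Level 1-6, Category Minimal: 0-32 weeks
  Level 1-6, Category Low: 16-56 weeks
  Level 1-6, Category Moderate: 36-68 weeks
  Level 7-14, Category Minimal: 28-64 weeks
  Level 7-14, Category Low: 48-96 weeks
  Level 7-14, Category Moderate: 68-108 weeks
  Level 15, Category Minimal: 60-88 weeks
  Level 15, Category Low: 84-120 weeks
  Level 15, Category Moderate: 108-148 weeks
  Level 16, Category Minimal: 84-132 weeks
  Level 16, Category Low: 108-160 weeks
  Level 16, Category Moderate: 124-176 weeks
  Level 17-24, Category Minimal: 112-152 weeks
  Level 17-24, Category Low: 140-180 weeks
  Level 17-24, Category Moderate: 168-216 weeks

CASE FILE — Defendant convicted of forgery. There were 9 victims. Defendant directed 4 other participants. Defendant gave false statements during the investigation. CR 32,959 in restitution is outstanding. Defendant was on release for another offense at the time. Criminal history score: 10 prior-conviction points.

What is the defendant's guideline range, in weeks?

108-160 weeks

Base offense level for forgery: 9.
A2 applies (level before this adjustment is 9 < 11, so +1): 9 + 1 = 10.
A3 applies: 10 + 2 = 12.
A4 applies (level before this adjustment is 12 < 15, so +1): 12 + 1 = 13.
A5 applies: 13 + 2 = 15.
A6 applies: 15 + 1 = 16.
Final offense level: 16.
Criminal history: 10 prior points → Category Low (10).
Level 16 falls in the 16 band.
Grid: Level 16 × Category Low = 108-160 weeks.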